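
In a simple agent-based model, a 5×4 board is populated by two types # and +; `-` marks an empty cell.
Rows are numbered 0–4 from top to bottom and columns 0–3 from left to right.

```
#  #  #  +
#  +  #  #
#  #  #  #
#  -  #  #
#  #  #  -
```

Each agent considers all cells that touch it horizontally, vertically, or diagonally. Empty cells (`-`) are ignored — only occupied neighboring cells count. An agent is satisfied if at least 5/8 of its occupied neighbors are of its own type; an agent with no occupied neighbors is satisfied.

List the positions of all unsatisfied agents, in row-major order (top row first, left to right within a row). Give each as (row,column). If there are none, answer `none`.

Row 0: (0,0)# 2/3 ✓ · (0,1)# 4/5 ✓ · (0,2)# 3/5 ✗ · (0,3)+ 0/3 ✗
Row 1: (1,0)# 4/5 ✓ · (1,1)+ 0/8 ✗ · (1,2)# 6/8 ✓ · (1,3)# 4/5 ✓
Row 2: (2,0)# 3/4 ✓ · (2,1)# 6/7 ✓ · (2,2)# 6/7 ✓ · (2,3)# 5/5 ✓
Row 3: (3,0)# 4/4 ✓ · (3,2)# 6/6 ✓ · (3,3)# 4/4 ✓
Row 4: (4,0)# 2/2 ✓ · (4,1)# 4/4 ✓ · (4,2)# 3/3 ✓

(0,2), (0,3), (1,1)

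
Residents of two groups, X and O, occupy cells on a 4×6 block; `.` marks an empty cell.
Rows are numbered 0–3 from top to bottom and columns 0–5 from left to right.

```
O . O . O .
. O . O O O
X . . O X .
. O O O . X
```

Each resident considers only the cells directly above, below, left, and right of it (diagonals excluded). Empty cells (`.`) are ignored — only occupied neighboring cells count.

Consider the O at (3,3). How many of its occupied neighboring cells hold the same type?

Occupied neighbors of (3,3): (2,3)=O, (3,2)=O.
Same type (O): 2 of 2.

2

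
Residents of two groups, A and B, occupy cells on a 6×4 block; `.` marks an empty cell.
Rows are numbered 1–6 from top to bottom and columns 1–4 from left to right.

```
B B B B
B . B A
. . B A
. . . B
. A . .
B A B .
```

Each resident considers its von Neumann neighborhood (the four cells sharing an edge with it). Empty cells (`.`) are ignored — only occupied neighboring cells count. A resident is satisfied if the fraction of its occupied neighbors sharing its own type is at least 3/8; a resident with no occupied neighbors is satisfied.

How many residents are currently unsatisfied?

Row 1: (1,1)B 2/2 satisfied · (1,2)B 2/2 satisfied · (1,3)B 3/3 satisfied · (1,4)B 1/2 satisfied
Row 2: (2,1)B 1/1 satisfied · (2,3)B 2/3 satisfied · (2,4)A 1/3 not
Row 3: (3,3)B 1/2 satisfied · (3,4)A 1/3 not
Row 4: (4,4)B 0/1 not
Row 5: (5,2)A 1/1 satisfied
Row 6: (6,1)B 0/1 not · (6,2)A 1/3 not · (6,3)B 0/1 not
Unsatisfied: (2,4), (3,4), (4,4), (6,1), (6,2), (6,3) — 6 in total.

6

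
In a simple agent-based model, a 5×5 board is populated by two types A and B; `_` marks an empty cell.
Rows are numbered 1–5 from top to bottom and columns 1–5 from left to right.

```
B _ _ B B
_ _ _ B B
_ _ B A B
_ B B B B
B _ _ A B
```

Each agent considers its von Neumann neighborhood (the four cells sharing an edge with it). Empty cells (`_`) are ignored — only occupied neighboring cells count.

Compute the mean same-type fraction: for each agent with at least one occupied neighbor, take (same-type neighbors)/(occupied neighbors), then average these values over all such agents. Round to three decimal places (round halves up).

0.679

(1,1)B — no occupied neighbors
(1,4)B 2/2
(1,5)B 2/2
(2,4)B 2/3
(2,5)B 3/3
(3,3)B 1/2
(3,4)A 0/4
(3,5)B 2/3
(4,2)B 1/1
(4,3)B 3/3
(4,4)B 2/4
(4,5)B 3/3
(5,1)B — no occupied neighbors
(5,4)A 0/2
(5,5)B 1/2
Sum over 13 agents: 2/2 + 2/2 + 2/3 + 3/3 + 1/2 + 0/4 + 2/3 + 1/1 + 3/3 + 2/4 + 3/3 + 0/2 + 1/2 = 53/6; mean = 53/6 ÷ 13 = 53/78 = 0.679487… → 0.679.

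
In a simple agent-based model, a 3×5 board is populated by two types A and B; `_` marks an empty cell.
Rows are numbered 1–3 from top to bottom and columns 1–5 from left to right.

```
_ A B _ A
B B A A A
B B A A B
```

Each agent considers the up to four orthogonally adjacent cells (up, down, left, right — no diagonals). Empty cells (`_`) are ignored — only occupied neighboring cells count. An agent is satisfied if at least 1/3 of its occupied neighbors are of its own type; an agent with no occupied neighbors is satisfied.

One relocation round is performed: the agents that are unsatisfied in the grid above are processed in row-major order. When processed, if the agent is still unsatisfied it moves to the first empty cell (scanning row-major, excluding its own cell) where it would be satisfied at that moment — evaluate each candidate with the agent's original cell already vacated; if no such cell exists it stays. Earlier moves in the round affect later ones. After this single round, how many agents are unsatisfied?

0

Initially unsatisfied (in order): (1,2), (1,3), (3,5).
  (1,2) → (1,4).
  (1,3) → (1,1).
  (3,5) → (1,2).
Resulting grid:
B B _ A A
B B A A A
B B A A _
All satisfied now.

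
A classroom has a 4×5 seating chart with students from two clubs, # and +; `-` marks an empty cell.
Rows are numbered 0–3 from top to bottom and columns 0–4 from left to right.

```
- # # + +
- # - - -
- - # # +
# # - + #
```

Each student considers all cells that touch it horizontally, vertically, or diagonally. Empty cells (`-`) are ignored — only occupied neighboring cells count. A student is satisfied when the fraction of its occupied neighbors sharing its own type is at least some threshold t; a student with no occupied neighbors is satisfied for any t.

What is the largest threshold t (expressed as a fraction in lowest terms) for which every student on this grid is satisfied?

Row 0: (0,1)# 2/2 · (0,2)# 2/3 · (0,3)+ 1/2 · (0,4)+ 1/1
Row 1: (1,1)# 3/3
Row 2: (2,2)# 3/4 · (2,3)# 2/4 · (2,4)+ 1/3
Row 3: (3,0)# 1/1 · (3,1)# 2/2 · (3,3)+ 1/4 · (3,4)# 1/3
The smallest same-type fraction is 1/4 at (3,3), which reduces to 1/4. Any threshold above that leaves this student unsatisfied.

1/4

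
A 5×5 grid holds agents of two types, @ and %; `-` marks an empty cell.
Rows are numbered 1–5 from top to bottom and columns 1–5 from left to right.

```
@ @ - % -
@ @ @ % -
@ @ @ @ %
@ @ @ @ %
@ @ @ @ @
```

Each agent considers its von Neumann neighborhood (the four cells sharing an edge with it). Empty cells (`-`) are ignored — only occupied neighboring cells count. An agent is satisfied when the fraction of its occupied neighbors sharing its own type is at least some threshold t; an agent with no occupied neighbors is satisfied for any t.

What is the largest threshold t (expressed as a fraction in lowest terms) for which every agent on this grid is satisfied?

1/3

(1,1)@ 2/2
(1,2)@ 2/2
(1,4)% 1/1
(2,1)@ 3/3
(2,2)@ 4/4
(2,3)@ 2/3
(2,4)% 1/3
(3,1)@ 3/3
(3,2)@ 4/4
(3,3)@ 4/4
(3,4)@ 2/4
(3,5)% 1/2
(4,1)@ 3/3
(4,2)@ 4/4
(4,3)@ 4/4
(4,4)@ 3/4
(4,5)% 1/3
(5,1)@ 2/2
(5,2)@ 3/3
(5,3)@ 3/3
(5,4)@ 3/3
(5,5)@ 1/2
The smallest same-type fraction is 1/3 at (2,4), which reduces to 1/3. Any threshold above that leaves this agent unsatisfied.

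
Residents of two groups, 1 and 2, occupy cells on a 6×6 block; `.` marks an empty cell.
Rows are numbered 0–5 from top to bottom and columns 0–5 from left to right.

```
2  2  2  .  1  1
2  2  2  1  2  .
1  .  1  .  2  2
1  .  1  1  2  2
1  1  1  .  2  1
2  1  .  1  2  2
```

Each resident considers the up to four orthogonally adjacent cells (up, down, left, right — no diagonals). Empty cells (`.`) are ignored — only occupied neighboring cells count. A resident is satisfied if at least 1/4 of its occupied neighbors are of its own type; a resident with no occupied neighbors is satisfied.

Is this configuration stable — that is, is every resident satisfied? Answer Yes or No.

(0,0)2 2/2 ✓
(0,1)2 3/3 ✓
(0,2)2 2/2 ✓
(0,4)1 1/2 ✓
(0,5)1 1/1 ✓
(1,0)2 2/3 ✓
(1,1)2 3/3 ✓
(1,2)2 2/4 ✓
(1,3)1 0/2 ✗
(1,4)2 1/3 ✓
(2,0)1 1/2 ✓
(2,2)1 1/2 ✓
(2,4)2 3/3 ✓
(2,5)2 2/2 ✓
(3,0)1 2/2 ✓
(3,2)1 3/3 ✓
(3,3)1 1/2 ✓
(3,4)2 3/4 ✓
(3,5)2 2/3 ✓
(4,0)1 2/3 ✓
(4,1)1 3/3 ✓
(4,2)1 2/2 ✓
(4,4)2 2/3 ✓
(4,5)1 0/3 ✗
(5,0)2 0/2 ✗
(5,1)1 1/2 ✓
(5,3)1 0/1 ✗
(5,4)2 2/3 ✓
(5,5)2 1/2 ✓
For instance (1,3) has only 0/2 same-type neighbors, below 1/4.

No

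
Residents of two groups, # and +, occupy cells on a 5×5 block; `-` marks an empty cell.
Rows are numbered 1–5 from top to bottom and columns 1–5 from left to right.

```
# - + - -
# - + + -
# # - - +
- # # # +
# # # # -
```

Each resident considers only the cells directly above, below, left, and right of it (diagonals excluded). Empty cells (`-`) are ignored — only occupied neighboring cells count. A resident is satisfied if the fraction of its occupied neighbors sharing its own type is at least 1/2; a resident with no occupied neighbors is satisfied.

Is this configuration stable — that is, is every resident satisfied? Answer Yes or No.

Yes

(1,1)# 1/1 satisfied
(1,3)+ 1/1 satisfied
(2,1)# 2/2 satisfied
(2,3)+ 2/2 satisfied
(2,4)+ 1/1 satisfied
(3,1)# 2/2 satisfied
(3,2)# 2/2 satisfied
(3,5)+ 1/1 satisfied
(4,2)# 3/3 satisfied
(4,3)# 3/3 satisfied
(4,4)# 2/3 satisfied
(4,5)+ 1/2 satisfied
(5,1)# 1/1 satisfied
(5,2)# 3/3 satisfied
(5,3)# 3/3 satisfied
(5,4)# 2/2 satisfied
All meet the threshold, so the configuration is stable.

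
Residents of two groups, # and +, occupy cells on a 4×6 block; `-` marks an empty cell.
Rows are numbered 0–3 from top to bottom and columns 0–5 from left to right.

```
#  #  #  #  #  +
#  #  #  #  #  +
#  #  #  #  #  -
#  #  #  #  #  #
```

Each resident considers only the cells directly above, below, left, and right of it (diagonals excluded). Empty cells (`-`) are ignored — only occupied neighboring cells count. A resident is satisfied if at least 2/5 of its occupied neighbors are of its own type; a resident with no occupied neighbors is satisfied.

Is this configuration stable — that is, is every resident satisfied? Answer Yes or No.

Yes

(0,0)# 2/2 satisfied
(0,1)# 3/3 satisfied
(0,2)# 3/3 satisfied
(0,3)# 3/3 satisfied
(0,4)# 2/3 satisfied
(0,5)+ 1/2 satisfied
(1,0)# 3/3 satisfied
(1,1)# 4/4 satisfied
(1,2)# 4/4 satisfied
(1,3)# 4/4 satisfied
(1,4)# 3/4 satisfied
(1,5)+ 1/2 satisfied
(2,0)# 3/3 satisfied
(2,1)# 4/4 satisfied
(2,2)# 4/4 satisfied
(2,3)# 4/4 satisfied
(2,4)# 3/3 satisfied
(3,0)# 2/2 satisfied
(3,1)# 3/3 satisfied
(3,2)# 3/3 satisfied
(3,3)# 3/3 satisfied
(3,4)# 3/3 satisfied
(3,5)# 1/1 satisfied
All meet the threshold, so the configuration is stable.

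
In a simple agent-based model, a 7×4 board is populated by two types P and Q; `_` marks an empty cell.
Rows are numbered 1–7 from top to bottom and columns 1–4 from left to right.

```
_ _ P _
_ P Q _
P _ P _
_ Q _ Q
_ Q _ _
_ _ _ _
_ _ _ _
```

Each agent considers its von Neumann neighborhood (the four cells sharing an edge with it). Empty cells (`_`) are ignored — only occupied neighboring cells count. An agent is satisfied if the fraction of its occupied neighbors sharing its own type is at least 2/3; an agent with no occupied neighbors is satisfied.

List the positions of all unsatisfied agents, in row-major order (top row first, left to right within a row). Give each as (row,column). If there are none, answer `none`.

(1,3), (2,2), (2,3), (3,3)

(1,3)P 0/1 unhappy
(2,2)P 0/1 unhappy
(2,3)Q 0/3 unhappy
(3,1)P 0/0 ok
(3,3)P 0/1 unhappy
(4,2)Q 1/1 ok
(4,4)Q 0/0 ok
(5,2)Q 1/1 ok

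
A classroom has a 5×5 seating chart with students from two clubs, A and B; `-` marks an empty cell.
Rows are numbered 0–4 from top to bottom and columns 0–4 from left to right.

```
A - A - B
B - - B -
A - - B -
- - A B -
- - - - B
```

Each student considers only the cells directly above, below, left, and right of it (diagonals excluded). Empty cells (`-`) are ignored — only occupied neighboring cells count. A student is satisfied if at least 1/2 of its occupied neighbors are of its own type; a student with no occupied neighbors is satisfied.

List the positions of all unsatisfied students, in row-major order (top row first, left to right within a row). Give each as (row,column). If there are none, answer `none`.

(0,0), (1,0), (2,0), (3,2)

(0,0)A 0/1 not
(0,2)A 0/0 satisfied
(0,4)B 0/0 satisfied
(1,0)B 0/2 not
(1,3)B 1/1 satisfied
(2,0)A 0/1 not
(2,3)B 2/2 satisfied
(3,2)A 0/1 not
(3,3)B 1/2 satisfied
(4,4)B 0/0 satisfied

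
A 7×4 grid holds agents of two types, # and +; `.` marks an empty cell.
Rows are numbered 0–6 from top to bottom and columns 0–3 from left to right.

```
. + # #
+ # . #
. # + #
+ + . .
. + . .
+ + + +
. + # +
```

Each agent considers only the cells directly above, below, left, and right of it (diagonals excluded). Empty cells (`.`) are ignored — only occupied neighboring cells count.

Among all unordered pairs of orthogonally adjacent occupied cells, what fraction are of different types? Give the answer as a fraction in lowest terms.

Scan each occupied cell's neighbors to the right and below so each pair is counted once.
From row 0: 2 unlike of 4 pairs (running 2/4).
From row 1: 1 unlike of 3 pairs (running 3/7).
From row 2: 3 unlike of 3 pairs (running 6/10).
From row 3: 0 unlike of 2 pairs (running 6/12).
From row 4: 0 unlike of 1 pairs (running 6/13).
From row 5: 1 unlike of 6 pairs (running 7/19).
From row 6: 2 unlike of 2 pairs (running 9/21).
Total adjacent occupied pairs: 21; unlike-type pairs: 9.
9/21 reduces to 3/7.

3/7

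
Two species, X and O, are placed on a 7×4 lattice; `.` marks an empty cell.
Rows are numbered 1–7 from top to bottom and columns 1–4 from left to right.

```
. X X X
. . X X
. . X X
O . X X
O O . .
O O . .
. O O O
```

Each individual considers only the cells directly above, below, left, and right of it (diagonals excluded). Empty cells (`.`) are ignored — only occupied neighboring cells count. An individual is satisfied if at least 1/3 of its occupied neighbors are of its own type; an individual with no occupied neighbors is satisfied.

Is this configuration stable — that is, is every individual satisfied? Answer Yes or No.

Row 1: (1,2)X 1/1 ok · (1,3)X 3/3 ok · (1,4)X 2/2 ok
Row 2: (2,3)X 3/3 ok · (2,4)X 3/3 ok
Row 3: (3,3)X 3/3 ok · (3,4)X 3/3 ok
Row 4: (4,1)O 1/1 ok · (4,3)X 2/2 ok · (4,4)X 2/2 ok
Row 5: (5,1)O 3/3 ok · (5,2)O 2/2 ok
Row 6: (6,1)O 2/2 ok · (6,2)O 3/3 ok
Row 7: (7,2)O 2/2 ok · (7,3)O 2/2 ok · (7,4)O 1/1 ok
All meet the threshold, so the configuration is stable.

Yes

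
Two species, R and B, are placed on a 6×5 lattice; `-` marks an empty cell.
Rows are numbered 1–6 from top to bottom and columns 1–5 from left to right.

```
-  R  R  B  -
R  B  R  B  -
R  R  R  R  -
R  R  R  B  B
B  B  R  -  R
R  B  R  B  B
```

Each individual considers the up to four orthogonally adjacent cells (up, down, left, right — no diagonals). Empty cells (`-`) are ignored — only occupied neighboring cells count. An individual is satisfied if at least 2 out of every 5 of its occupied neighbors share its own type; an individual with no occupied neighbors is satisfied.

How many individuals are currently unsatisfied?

Row 1: (1,2)R 1/2 ok · (1,3)R 2/3 ok · (1,4)B 1/2 ok
Row 2: (2,1)R 1/2 ok · (2,2)B 0/4 unhappy · (2,3)R 2/4 ok · (2,4)B 1/3 unhappy
Row 3: (3,1)R 3/3 ok · (3,2)R 3/4 ok · (3,3)R 4/4 ok · (3,4)R 1/3 unhappy
Row 4: (4,1)R 2/3 ok · (4,2)R 3/4 ok · (4,3)R 3/4 ok · (4,4)B 1/3 unhappy · (4,5)B 1/2 ok
Row 5: (5,1)B 1/3 unhappy · (5,2)B 2/4 ok · (5,3)R 2/3 ok · (5,5)R 0/2 unhappy
Row 6: (6,1)R 0/2 unhappy · (6,2)B 1/3 unhappy · (6,3)R 1/3 unhappy · (6,4)B 1/2 ok · (6,5)B 1/2 ok
Unsatisfied: (2,2), (2,4), (3,4), (4,4), (5,1), (5,5), (6,1), (6,2), (6,3) — 9 in total.

9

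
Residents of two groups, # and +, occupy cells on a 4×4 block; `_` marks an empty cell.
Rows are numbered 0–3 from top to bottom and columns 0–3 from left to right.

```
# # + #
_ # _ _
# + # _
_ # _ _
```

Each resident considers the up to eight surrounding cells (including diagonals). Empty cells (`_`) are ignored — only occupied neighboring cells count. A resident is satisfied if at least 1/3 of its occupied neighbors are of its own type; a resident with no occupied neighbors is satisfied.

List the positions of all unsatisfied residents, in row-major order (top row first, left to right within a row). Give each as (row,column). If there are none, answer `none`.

(0,2), (0,3), (2,1)

(0,0)# 2/2 ✓
(0,1)# 2/3 ✓
(0,2)+ 0/3 ✗
(0,3)# 0/1 ✗
(1,1)# 4/6 ✓
(2,0)# 2/3 ✓
(2,1)+ 0/4 ✗
(2,2)# 2/3 ✓
(3,1)# 2/3 ✓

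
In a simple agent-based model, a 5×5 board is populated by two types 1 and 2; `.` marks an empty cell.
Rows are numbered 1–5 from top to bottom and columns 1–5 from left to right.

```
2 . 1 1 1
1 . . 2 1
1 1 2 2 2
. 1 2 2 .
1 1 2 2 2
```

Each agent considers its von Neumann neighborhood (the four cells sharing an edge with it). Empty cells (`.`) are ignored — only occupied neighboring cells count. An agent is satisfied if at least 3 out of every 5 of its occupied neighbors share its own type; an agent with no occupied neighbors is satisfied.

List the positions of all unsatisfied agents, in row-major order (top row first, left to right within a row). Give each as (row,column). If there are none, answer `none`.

Row 1: (1,1)2 0/1 not · (1,3)1 1/1 satisfied · (1,4)1 2/3 satisfied · (1,5)1 2/2 satisfied
Row 2: (2,1)1 1/2 not · (2,4)2 1/3 not · (2,5)1 1/3 not
Row 3: (3,1)1 2/2 satisfied · (3,2)1 2/3 satisfied · (3,3)2 2/3 satisfied · (3,4)2 4/4 satisfied · (3,5)2 1/2 not
Row 4: (4,2)1 2/3 satisfied · (4,3)2 3/4 satisfied · (4,4)2 3/3 satisfied
Row 5: (5,1)1 1/1 satisfied · (5,2)1 2/3 satisfied · (5,3)2 2/3 satisfied · (5,4)2 3/3 satisfied · (5,5)2 1/1 satisfied

(1,1), (2,1), (2,4), (2,5), (3,5)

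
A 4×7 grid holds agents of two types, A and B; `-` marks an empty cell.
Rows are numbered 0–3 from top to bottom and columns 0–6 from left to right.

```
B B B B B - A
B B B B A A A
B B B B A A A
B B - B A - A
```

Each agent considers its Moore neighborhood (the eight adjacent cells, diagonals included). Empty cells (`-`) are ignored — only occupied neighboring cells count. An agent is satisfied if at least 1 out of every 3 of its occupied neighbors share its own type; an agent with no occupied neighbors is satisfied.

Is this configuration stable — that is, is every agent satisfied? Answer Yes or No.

Yes

Row 0: (0,0)B 3/3 satisfied · (0,1)B 5/5 satisfied · (0,2)B 5/5 satisfied · (0,3)B 4/5 satisfied · (0,4)B 2/4 satisfied · (0,6)A 2/2 satisfied
Row 1: (1,0)B 5/5 satisfied · (1,1)B 8/8 satisfied · (1,2)B 8/8 satisfied · (1,3)B 6/8 satisfied · (1,4)A 3/7 satisfied · (1,5)A 6/7 satisfied · (1,6)A 4/4 satisfied
Row 2: (2,0)B 5/5 satisfied · (2,1)B 7/7 satisfied · (2,2)B 7/7 satisfied · (2,3)B 4/7 satisfied · (2,4)A 4/7 satisfied · (2,5)A 7/7 satisfied · (2,6)A 4/4 satisfied
Row 3: (3,0)B 3/3 satisfied · (3,1)B 4/4 satisfied · (3,3)B 2/4 satisfied · (3,4)A 2/4 satisfied · (3,6)A 2/2 satisfied
All meet the threshold, so the configuration is stable.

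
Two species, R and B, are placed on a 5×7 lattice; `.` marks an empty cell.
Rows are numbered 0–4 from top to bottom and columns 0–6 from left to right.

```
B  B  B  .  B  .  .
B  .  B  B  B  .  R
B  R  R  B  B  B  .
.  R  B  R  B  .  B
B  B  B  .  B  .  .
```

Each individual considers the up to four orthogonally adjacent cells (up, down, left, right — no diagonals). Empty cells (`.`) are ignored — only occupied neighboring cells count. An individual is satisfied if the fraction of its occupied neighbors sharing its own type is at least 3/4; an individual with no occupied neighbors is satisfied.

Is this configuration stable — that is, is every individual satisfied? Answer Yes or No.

No

(0,0)B 2/2 satisfied
(0,1)B 2/2 satisfied
(0,2)B 2/2 satisfied
(0,4)B 1/1 satisfied
(1,0)B 2/2 satisfied
(1,2)B 2/3 not
(1,3)B 3/3 satisfied
(1,4)B 3/3 satisfied
(1,6)R 0/0 satisfied
(2,0)B 1/2 not
(2,1)R 2/3 not
(2,2)R 1/4 not
(2,3)B 2/4 not
(2,4)B 4/4 satisfied
(2,5)B 1/1 satisfied
(3,1)R 1/3 not
(3,2)B 1/4 not
(3,3)R 0/3 not
(3,4)B 2/3 not
(3,6)B 0/0 satisfied
(4,0)B 1/1 satisfied
(4,1)B 2/3 not
(4,2)B 2/2 satisfied
(4,4)B 1/1 satisfied
For instance (1,2) has only 2/3 same-type neighbors, below 3/4.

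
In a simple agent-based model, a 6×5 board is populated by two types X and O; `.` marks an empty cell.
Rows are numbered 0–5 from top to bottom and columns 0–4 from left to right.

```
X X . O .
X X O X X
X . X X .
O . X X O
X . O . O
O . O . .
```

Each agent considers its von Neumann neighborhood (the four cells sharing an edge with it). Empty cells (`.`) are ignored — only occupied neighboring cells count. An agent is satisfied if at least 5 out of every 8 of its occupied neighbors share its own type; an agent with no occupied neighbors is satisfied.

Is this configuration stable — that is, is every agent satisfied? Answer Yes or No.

(0,0)X 2/2 ok
(0,1)X 2/2 ok
(0,3)O 0/1 unhappy
(1,0)X 3/3 ok
(1,1)X 2/3 ok
(1,2)O 0/3 unhappy
(1,3)X 2/4 unhappy
(1,4)X 1/1 ok
(2,0)X 1/2 unhappy
(2,2)X 2/3 ok
(2,3)X 3/3 ok
(3,0)O 0/2 unhappy
(3,2)X 2/3 ok
(3,3)X 2/3 ok
(3,4)O 1/2 unhappy
(4,0)X 0/2 unhappy
(4,2)O 1/2 unhappy
(4,4)O 1/1 ok
(5,0)O 0/1 unhappy
(5,2)O 1/1 ok
For instance (0,3) has only 0/1 same-type neighbors, below 5/8.

No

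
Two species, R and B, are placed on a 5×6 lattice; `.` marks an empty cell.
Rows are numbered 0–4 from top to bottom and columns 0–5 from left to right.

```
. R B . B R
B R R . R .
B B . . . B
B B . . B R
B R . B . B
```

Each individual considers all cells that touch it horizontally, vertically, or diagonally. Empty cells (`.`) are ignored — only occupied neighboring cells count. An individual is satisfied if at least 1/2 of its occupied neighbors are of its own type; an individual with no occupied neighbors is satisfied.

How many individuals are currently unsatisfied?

Row 0: (0,1)R 2/4 satisfied · (0,2)B 0/3 not · (0,4)B 0/2 not · (0,5)R 1/2 satisfied
Row 1: (1,0)B 2/4 satisfied · (1,1)R 2/6 not · (1,2)R 2/4 satisfied · (1,4)R 1/3 not
Row 2: (2,0)B 4/5 satisfied · (2,1)B 4/6 satisfied · (2,5)B 1/3 not
Row 3: (3,0)B 4/5 satisfied · (3,1)B 4/5 satisfied · (3,4)B 3/4 satisfied · (3,5)R 0/3 not
Row 4: (4,0)B 2/3 satisfied · (4,1)R 0/3 not · (4,3)B 1/1 satisfied · (4,5)B 1/2 satisfied
Unsatisfied: (0,2), (0,4), (1,1), (1,4), (2,5), (3,5), (4,1) — 7 in total.

7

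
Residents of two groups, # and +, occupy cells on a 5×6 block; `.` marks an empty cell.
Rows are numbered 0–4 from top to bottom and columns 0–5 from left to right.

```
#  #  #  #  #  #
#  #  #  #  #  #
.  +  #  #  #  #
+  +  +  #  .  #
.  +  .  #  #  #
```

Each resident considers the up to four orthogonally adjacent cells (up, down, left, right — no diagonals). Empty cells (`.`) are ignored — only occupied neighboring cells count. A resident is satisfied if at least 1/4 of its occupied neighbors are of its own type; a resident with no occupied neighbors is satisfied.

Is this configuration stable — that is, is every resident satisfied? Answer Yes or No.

Yes

(0,0)# 2/2 satisfied
(0,1)# 3/3 satisfied
(0,2)# 3/3 satisfied
(0,3)# 3/3 satisfied
(0,4)# 3/3 satisfied
(0,5)# 2/2 satisfied
(1,0)# 2/2 satisfied
(1,1)# 3/4 satisfied
(1,2)# 4/4 satisfied
(1,3)# 4/4 satisfied
(1,4)# 4/4 satisfied
(1,5)# 3/3 satisfied
(2,1)+ 1/3 satisfied
(2,2)# 2/4 satisfied
(2,3)# 4/4 satisfied
(2,4)# 3/3 satisfied
(2,5)# 3/3 satisfied
(3,0)+ 1/1 satisfied
(3,1)+ 4/4 satisfied
(3,2)+ 1/3 satisfied
(3,3)# 2/3 satisfied
(3,5)# 2/2 satisfied
(4,1)+ 1/1 satisfied
(4,3)# 2/2 satisfied
(4,4)# 2/2 satisfied
(4,5)# 2/2 satisfied
All meet the threshold, so the configuration is stable.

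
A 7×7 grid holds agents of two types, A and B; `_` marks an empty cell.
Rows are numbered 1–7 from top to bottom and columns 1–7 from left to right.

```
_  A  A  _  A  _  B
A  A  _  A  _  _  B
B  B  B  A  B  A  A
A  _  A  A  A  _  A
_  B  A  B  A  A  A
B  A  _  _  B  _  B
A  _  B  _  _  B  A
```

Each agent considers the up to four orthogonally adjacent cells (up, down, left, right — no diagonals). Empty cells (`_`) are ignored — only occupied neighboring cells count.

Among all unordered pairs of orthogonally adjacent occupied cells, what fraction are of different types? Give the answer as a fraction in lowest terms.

20/37

Scan each occupied cell's neighbors to the right and below so each pair is counted once.
From row 1: 0 unlike of 3 pairs (running 0/3).
From row 2: 3 unlike of 5 pairs (running 3/8).
From row 3: 6 unlike of 11 pairs (running 9/19).
From row 4: 1 unlike of 6 pairs (running 10/25).
From row 5: 6 unlike of 8 pairs (running 16/33).
From row 6: 3 unlike of 3 pairs (running 19/36).
From row 7: 1 unlike of 1 pairs (running 20/37).
Total adjacent occupied pairs: 37; unlike-type pairs: 20.
20/37 is already in lowest terms.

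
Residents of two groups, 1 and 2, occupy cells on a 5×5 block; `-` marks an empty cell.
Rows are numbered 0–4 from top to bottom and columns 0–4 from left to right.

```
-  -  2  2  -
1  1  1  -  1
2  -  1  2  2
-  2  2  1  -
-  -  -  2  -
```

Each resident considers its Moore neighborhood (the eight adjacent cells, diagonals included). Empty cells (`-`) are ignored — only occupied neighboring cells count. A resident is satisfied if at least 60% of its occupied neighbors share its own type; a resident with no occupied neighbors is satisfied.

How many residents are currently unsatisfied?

11

(0,2)2 1/3 ✗
(0,3)2 1/3 ✗
(1,0)1 1/2 ✗
(1,1)1 3/5 ✓
(1,2)1 2/5 ✗
(1,4)1 0/3 ✗
(2,0)2 1/3 ✗
(2,2)1 3/6 ✗
(2,3)2 2/6 ✗
(2,4)2 1/3 ✗
(3,1)2 2/3 ✓
(3,2)2 3/5 ✓
(3,3)1 1/5 ✗
(4,3)2 1/2 ✗
Unsatisfied: (0,2), (0,3), (1,0), (1,2), (1,4), (2,0), (2,2), (2,3), (2,4), (3,3), (4,3) — 11 in total.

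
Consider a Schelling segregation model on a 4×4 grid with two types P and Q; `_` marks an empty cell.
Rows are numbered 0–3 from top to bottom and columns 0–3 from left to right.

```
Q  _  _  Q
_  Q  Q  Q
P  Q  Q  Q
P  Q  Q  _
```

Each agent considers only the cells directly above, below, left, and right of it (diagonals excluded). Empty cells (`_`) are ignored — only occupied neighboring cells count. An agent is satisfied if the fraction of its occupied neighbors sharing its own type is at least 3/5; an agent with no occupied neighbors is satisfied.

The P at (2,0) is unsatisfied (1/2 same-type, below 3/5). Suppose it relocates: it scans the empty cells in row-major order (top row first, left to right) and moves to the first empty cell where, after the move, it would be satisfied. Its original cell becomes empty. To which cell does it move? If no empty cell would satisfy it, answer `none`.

Vacating (2,0). Empty cells in order:
  (0,1): 0/2 same-type → still unsatisfied.
  (0,2): 0/2 same-type → still unsatisfied.
  (1,0): 0/2 same-type → still unsatisfied.
  (3,3): 0/2 same-type → still unsatisfied.

none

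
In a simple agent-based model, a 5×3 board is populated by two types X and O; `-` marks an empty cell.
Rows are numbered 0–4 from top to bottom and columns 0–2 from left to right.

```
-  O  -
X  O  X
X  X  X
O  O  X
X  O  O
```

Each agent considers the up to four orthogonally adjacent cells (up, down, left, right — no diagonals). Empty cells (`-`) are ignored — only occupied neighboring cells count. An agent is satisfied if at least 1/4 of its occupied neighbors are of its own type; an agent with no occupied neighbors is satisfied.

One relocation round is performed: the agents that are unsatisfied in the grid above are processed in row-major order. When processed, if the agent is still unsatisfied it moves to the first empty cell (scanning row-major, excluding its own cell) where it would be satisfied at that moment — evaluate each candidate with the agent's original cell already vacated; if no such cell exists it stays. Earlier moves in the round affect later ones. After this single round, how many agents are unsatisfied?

Initially unsatisfied (in order): (4,0).
  (4,0) → (0,0).
Resulting grid:
X O -
X O X
X X X
O O X
- O O
All satisfied now.

0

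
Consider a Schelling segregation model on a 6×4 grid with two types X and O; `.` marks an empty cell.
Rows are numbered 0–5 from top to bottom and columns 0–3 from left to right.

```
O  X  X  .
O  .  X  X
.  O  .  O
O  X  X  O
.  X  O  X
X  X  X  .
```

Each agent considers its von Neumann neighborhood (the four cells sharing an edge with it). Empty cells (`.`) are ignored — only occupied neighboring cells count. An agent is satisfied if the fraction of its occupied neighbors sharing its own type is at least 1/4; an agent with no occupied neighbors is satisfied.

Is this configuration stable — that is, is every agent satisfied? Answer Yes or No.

No

(0,0)O 1/2 ✓
(0,1)X 1/2 ✓
(0,2)X 2/2 ✓
(1,0)O 1/1 ✓
(1,2)X 2/2 ✓
(1,3)X 1/2 ✓
(2,1)O 0/1 ✗
(2,3)O 1/2 ✓
(3,0)O 0/1 ✗
(3,1)X 2/4 ✓
(3,2)X 1/3 ✓
(3,3)O 1/3 ✓
(4,1)X 2/3 ✓
(4,2)O 0/4 ✗
(4,3)X 0/2 ✗
(5,0)X 1/1 ✓
(5,1)X 3/3 ✓
(5,2)X 1/2 ✓
For instance (2,1) has only 0/1 same-type neighbors, below 1/4.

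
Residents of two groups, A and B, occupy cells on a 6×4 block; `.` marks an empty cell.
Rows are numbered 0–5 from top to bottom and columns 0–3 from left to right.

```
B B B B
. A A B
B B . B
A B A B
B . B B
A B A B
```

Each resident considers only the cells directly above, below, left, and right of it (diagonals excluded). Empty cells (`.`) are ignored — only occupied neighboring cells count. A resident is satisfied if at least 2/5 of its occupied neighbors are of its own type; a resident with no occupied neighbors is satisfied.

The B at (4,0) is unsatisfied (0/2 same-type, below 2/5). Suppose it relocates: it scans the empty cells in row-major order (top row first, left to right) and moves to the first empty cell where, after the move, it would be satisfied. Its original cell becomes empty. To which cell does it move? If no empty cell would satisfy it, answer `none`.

(1,0)

Vacating (4,0). Empty cells in order:
  (1,0): 2/3 same-type → satisfied — stop here.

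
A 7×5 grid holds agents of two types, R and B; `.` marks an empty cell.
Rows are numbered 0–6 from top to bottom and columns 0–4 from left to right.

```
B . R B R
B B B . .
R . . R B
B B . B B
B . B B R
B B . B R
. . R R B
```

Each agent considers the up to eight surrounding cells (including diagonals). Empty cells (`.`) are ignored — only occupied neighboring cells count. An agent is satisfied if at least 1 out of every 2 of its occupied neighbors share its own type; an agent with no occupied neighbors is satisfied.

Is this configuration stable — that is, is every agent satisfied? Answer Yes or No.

Row 0: (0,0)B 2/2 satisfied · (0,2)R 0/3 not · (0,3)B 1/3 not · (0,4)R 0/1 not
Row 1: (1,0)B 2/3 satisfied · (1,1)B 3/5 satisfied · (1,2)B 2/4 satisfied
Row 2: (2,0)R 0/4 not · (2,3)R 0/4 not · (2,4)B 2/3 satisfied
Row 3: (3,0)B 2/3 satisfied · (3,1)B 3/4 satisfied · (3,3)B 4/6 satisfied · (3,4)B 3/5 satisfied
Row 4: (4,0)B 4/4 satisfied · (4,2)B 5/5 satisfied · (4,3)B 4/6 satisfied · (4,4)R 1/5 not
Row 5: (5,0)B 2/2 satisfied · (5,1)B 3/4 satisfied · (5,3)B 3/7 not · (5,4)R 2/5 not
Row 6: (6,2)R 1/3 not · (6,3)R 2/4 satisfied · (6,4)B 1/3 not
For instance (0,2) has only 0/3 same-type neighbors, below 1/2.

No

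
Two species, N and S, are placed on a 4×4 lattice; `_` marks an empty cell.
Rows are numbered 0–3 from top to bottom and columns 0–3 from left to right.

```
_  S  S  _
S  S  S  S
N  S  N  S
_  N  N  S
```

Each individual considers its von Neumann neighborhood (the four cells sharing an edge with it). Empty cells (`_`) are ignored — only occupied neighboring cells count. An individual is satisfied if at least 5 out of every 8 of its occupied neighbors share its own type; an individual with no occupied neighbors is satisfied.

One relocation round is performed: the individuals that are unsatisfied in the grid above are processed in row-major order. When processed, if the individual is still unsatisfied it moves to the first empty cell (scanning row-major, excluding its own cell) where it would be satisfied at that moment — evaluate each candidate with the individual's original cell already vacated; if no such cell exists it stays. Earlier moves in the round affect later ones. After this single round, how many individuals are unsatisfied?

Initially unsatisfied (in order): (1,0), (2,0), (2,1), (2,2), (3,1), (3,3).
  (1,0) → (0,0).
  (2,0) → (3,0).
  (2,1) → (0,3).
  (2,2) → (2,0).
  (3,1): now satisfied by earlier moves; stays.
  (3,3) → (1,0).
Resulting grid:
S S S S
S S S S
N _ _ S
N N N _
Unsatisfied now: (2,0).

1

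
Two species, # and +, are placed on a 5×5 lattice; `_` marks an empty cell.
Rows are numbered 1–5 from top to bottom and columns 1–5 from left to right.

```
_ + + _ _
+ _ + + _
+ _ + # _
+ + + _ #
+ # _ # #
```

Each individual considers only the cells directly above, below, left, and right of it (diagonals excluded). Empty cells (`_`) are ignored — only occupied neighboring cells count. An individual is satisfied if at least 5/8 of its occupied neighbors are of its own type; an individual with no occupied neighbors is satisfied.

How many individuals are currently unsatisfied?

4

(1,2)+ 1/1 satisfied
(1,3)+ 2/2 satisfied
(2,1)+ 1/1 satisfied
(2,3)+ 3/3 satisfied
(2,4)+ 1/2 not
(3,1)+ 2/2 satisfied
(3,3)+ 2/3 satisfied
(3,4)# 0/2 not
(4,1)+ 3/3 satisfied
(4,2)+ 2/3 satisfied
(4,3)+ 2/2 satisfied
(4,5)# 1/1 satisfied
(5,1)+ 1/2 not
(5,2)# 0/2 not
(5,4)# 1/1 satisfied
(5,5)# 2/2 satisfied
Unsatisfied: (2,4), (3,4), (5,1), (5,2) — 4 in total.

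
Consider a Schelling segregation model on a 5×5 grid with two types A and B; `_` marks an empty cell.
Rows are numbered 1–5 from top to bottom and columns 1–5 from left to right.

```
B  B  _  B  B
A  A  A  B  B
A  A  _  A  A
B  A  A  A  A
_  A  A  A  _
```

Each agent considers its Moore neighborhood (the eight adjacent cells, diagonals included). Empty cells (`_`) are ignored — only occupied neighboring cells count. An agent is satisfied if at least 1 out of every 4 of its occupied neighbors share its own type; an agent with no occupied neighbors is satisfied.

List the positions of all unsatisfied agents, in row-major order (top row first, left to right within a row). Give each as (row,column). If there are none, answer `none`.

Row 1: (1,1)B 1/3 ✓ · (1,2)B 1/4 ✓ · (1,4)B 3/4 ✓ · (1,5)B 3/3 ✓
Row 2: (2,1)A 3/5 ✓ · (2,2)A 4/6 ✓ · (2,3)A 3/6 ✓ · (2,4)B 3/6 ✓ · (2,5)B 3/5 ✓
Row 3: (3,1)A 4/5 ✓ · (3,2)A 6/7 ✓ · (3,4)A 5/7 ✓ · (3,5)A 3/5 ✓
Row 4: (4,1)B 0/4 ✗ · (4,2)A 5/6 ✓ · (4,3)A 7/7 ✓ · (4,4)A 6/6 ✓ · (4,5)A 4/4 ✓
Row 5: (5,2)A 3/4 ✓ · (5,3)A 5/5 ✓ · (5,4)A 4/4 ✓

(4,1)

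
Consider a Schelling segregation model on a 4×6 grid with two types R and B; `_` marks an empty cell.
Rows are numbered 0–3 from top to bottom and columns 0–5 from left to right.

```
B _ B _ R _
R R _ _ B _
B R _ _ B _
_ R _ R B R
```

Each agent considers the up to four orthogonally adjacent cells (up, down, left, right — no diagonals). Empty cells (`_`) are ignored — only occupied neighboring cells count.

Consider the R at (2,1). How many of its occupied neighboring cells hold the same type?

2

Occupied neighbors of (2,1): (1,1)=R, (3,1)=R, (2,0)=B.
Same type (R): 2 of 3.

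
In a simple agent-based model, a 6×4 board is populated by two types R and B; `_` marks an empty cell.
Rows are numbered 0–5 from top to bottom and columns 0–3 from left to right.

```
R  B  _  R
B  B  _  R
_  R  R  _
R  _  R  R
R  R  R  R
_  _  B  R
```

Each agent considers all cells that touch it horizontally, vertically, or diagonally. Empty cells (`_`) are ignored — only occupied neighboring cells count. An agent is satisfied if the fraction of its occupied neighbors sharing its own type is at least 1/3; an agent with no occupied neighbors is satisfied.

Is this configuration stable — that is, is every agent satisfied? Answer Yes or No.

No

Row 0: (0,0)R 0/3 unhappy · (0,1)B 2/3 ok · (0,3)R 1/1 ok
Row 1: (1,0)B 2/4 ok · (1,1)B 2/5 ok · (1,3)R 2/2 ok
Row 2: (2,1)R 3/5 ok · (2,2)R 4/5 ok
Row 3: (3,0)R 3/3 ok · (3,2)R 6/6 ok · (3,3)R 4/4 ok
Row 4: (4,0)R 2/2 ok · (4,1)R 4/5 ok · (4,2)R 5/6 ok · (4,3)R 4/5 ok
Row 5: (5,2)B 0/4 unhappy · (5,3)R 2/3 ok
For instance (0,0) has only 0/3 same-type neighbors, below 1/3.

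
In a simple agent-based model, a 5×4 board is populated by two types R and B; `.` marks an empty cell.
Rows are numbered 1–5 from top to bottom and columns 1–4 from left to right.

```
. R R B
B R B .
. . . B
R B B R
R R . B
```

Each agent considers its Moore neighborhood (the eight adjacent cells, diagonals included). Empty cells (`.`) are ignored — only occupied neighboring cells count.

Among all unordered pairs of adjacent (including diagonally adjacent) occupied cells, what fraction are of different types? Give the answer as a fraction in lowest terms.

13/24

Scan each occupied cell's neighbors to the right and below (and the two forward diagonals) so each pair is counted once.
From row 1: 4 unlike of 8 pairs (running 4/8).
From row 2: 2 unlike of 3 pairs (running 6/11).
From row 3: 1 unlike of 2 pairs (running 7/13).
From row 4: 6 unlike of 10 pairs (running 13/23).
From row 5: 0 unlike of 1 pairs (running 13/24).
Total adjacent occupied pairs: 24; unlike-type pairs: 13.
13/24 is already in lowest terms.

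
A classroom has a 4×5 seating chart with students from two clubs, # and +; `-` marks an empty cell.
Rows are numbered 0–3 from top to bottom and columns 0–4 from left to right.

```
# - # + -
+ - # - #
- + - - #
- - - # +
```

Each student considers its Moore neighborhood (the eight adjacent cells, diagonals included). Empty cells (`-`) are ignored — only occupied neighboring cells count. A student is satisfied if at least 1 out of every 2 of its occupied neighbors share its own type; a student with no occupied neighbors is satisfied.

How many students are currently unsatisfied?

4

(0,0)# 0/1 not
(0,2)# 1/2 satisfied
(0,3)+ 0/3 not
(1,0)+ 1/2 satisfied
(1,2)# 1/3 not
(1,4)# 1/2 satisfied
(2,1)+ 1/2 satisfied
(2,4)# 2/3 satisfied
(3,3)# 1/2 satisfied
(3,4)+ 0/2 not
Unsatisfied: (0,0), (0,3), (1,2), (3,4) — 4 in total.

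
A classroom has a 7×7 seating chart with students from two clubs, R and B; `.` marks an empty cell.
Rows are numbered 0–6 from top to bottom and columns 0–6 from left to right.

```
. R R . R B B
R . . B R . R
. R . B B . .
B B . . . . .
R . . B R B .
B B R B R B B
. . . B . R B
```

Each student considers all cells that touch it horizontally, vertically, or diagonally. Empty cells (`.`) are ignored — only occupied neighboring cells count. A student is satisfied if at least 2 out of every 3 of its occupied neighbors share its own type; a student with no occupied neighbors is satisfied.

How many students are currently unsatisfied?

22

Row 0: (0,1)R 2/2 ok · (0,2)R 1/2 unhappy · (0,4)R 1/3 unhappy · (0,5)B 1/4 unhappy · (0,6)B 1/2 unhappy
Row 1: (1,0)R 2/2 ok · (1,3)B 2/5 unhappy · (1,4)R 1/5 unhappy · (1,6)R 0/2 unhappy
Row 2: (2,1)R 1/3 unhappy · (2,3)B 2/3 ok · (2,4)B 2/3 ok
Row 3: (3,0)B 1/3 unhappy · (3,1)B 1/3 unhappy
Row 4: (4,0)R 0/4 unhappy · (4,3)B 1/4 unhappy · (4,4)R 1/5 unhappy · (4,5)B 2/4 unhappy
Row 5: (5,0)B 1/2 unhappy · (5,1)B 1/3 unhappy · (5,2)R 0/4 unhappy · (5,3)B 2/5 unhappy · (5,4)R 2/7 unhappy · (5,5)B 3/6 unhappy · (5,6)B 3/4 ok
Row 6: (6,3)B 1/3 unhappy · (6,5)R 1/4 unhappy · (6,6)B 2/3 ok
Unsatisfied: (0,2), (0,4), (0,5), (0,6), (1,3), (1,4), (1,6), (2,1), (3,0), (3,1), (4,0), (4,3), (4,4), (4,5), (5,0), (5,1), (5,2), (5,3), (5,4), (5,5), (6,3), (6,5) — 22 in total.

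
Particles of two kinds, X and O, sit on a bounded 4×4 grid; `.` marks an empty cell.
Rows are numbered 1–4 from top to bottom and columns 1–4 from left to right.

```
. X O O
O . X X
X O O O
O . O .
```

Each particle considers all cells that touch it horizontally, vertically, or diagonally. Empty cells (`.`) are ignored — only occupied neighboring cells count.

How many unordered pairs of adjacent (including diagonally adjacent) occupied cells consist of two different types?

14

Scan each occupied cell's neighbors to the right and below (and the two forward diagonals) so each pair is counted once.
From row 1: 6 unlike of 8 pairs (running 6/8).
From row 2: 6 unlike of 8 pairs (running 12/16).
From row 3: 2 unlike of 8 pairs (running 14/24).
Total adjacent occupied pairs: 24; unlike-type pairs: 14.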